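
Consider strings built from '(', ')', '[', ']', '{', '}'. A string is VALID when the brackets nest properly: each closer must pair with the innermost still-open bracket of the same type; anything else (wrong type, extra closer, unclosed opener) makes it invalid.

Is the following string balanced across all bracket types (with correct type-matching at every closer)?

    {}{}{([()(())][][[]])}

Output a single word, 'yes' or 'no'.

Answer: yes

Derivation:
pos 0: push '{'; stack = {
pos 1: '}' matches '{'; pop; stack = (empty)
pos 2: push '{'; stack = {
pos 3: '}' matches '{'; pop; stack = (empty)
pos 4: push '{'; stack = {
pos 5: push '('; stack = {(
pos 6: push '['; stack = {([
pos 7: push '('; stack = {([(
pos 8: ')' matches '('; pop; stack = {([
pos 9: push '('; stack = {([(
pos 10: push '('; stack = {([((
pos 11: ')' matches '('; pop; stack = {([(
pos 12: ')' matches '('; pop; stack = {([
pos 13: ']' matches '['; pop; stack = {(
pos 14: push '['; stack = {([
pos 15: ']' matches '['; pop; stack = {(
pos 16: push '['; stack = {([
pos 17: push '['; stack = {([[
pos 18: ']' matches '['; pop; stack = {([
pos 19: ']' matches '['; pop; stack = {(
pos 20: ')' matches '('; pop; stack = {
pos 21: '}' matches '{'; pop; stack = (empty)
end: stack empty → VALID
Verdict: properly nested → yes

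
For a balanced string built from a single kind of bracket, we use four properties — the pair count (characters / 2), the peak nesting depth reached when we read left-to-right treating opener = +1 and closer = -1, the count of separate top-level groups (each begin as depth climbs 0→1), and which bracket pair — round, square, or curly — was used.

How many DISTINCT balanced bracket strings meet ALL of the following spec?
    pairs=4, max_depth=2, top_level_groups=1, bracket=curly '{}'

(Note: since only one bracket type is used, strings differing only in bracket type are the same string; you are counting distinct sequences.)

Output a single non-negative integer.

Spec: pairs=4 depth=2 groups=1
Count(depth <= 2) = 1
Count(depth <= 1) = 0
Count(depth == 2) = 1 - 0 = 1

Answer: 1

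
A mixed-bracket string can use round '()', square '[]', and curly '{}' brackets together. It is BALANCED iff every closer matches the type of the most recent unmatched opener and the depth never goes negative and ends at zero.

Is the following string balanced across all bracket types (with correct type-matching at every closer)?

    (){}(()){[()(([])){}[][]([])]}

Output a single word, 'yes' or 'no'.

Answer: yes

Derivation:
pos 0: push '('; stack = (
pos 1: ')' matches '('; pop; stack = (empty)
pos 2: push '{'; stack = {
pos 3: '}' matches '{'; pop; stack = (empty)
pos 4: push '('; stack = (
pos 5: push '('; stack = ((
pos 6: ')' matches '('; pop; stack = (
pos 7: ')' matches '('; pop; stack = (empty)
pos 8: push '{'; stack = {
pos 9: push '['; stack = {[
pos 10: push '('; stack = {[(
pos 11: ')' matches '('; pop; stack = {[
pos 12: push '('; stack = {[(
pos 13: push '('; stack = {[((
pos 14: push '['; stack = {[(([
pos 15: ']' matches '['; pop; stack = {[((
pos 16: ')' matches '('; pop; stack = {[(
pos 17: ')' matches '('; pop; stack = {[
pos 18: push '{'; stack = {[{
pos 19: '}' matches '{'; pop; stack = {[
pos 20: push '['; stack = {[[
pos 21: ']' matches '['; pop; stack = {[
pos 22: push '['; stack = {[[
pos 23: ']' matches '['; pop; stack = {[
pos 24: push '('; stack = {[(
pos 25: push '['; stack = {[([
pos 26: ']' matches '['; pop; stack = {[(
pos 27: ')' matches '('; pop; stack = {[
pos 28: ']' matches '['; pop; stack = {
pos 29: '}' matches '{'; pop; stack = (empty)
end: stack empty → VALID
Verdict: properly nested → yes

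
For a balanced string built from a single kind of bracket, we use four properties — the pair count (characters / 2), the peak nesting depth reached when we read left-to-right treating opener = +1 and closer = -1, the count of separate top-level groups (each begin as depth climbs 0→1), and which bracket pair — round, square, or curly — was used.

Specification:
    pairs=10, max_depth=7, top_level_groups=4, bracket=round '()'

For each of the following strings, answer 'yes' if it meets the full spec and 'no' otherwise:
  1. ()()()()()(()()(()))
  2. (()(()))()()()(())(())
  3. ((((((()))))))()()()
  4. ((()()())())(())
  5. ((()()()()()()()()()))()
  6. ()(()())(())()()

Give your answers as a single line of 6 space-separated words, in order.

String 1 '()()()()()(()()(()))': depth seq [1 0 1 0 1 0 1 0 1 0 1 2 1 2 1 2 3 2 1 0]
  -> pairs=10 depth=3 groups=6 -> no
String 2 '(()(()))()()()(())(())': depth seq [1 2 1 2 3 2 1 0 1 0 1 0 1 0 1 2 1 0 1 2 1 0]
  -> pairs=11 depth=3 groups=6 -> no
String 3 '((((((()))))))()()()': depth seq [1 2 3 4 5 6 7 6 5 4 3 2 1 0 1 0 1 0 1 0]
  -> pairs=10 depth=7 groups=4 -> yes
String 4 '((()()())())(())': depth seq [1 2 3 2 3 2 3 2 1 2 1 0 1 2 1 0]
  -> pairs=8 depth=3 groups=2 -> no
String 5 '((()()()()()()()()()))()': depth seq [1 2 3 2 3 2 3 2 3 2 3 2 3 2 3 2 3 2 3 2 1 0 1 0]
  -> pairs=12 depth=3 groups=2 -> no
String 6 '()(()())(())()()': depth seq [1 0 1 2 1 2 1 0 1 2 1 0 1 0 1 0]
  -> pairs=8 depth=2 groups=5 -> no

Answer: no no yes no no no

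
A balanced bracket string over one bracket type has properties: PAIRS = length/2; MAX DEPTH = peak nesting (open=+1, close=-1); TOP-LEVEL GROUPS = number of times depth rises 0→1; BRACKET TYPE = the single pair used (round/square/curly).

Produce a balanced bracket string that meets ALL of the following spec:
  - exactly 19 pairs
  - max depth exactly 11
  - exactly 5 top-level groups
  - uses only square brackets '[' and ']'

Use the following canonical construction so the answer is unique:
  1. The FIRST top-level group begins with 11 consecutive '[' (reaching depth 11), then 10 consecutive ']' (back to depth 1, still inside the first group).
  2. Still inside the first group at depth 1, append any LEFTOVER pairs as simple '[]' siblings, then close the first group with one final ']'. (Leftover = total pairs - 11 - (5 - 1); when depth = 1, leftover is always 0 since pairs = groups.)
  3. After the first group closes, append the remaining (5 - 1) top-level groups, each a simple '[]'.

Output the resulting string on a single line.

Answer: [[[[[[[[[[[]]]]]]]]]][][][][]][][][][]

Derivation:
Spec: pairs=19 depth=11 groups=5
Leftover pairs = 19 - 11 - (5-1) = 4
First group: deep chain of depth 11 + 4 sibling pairs
Remaining 4 groups: simple '[]' each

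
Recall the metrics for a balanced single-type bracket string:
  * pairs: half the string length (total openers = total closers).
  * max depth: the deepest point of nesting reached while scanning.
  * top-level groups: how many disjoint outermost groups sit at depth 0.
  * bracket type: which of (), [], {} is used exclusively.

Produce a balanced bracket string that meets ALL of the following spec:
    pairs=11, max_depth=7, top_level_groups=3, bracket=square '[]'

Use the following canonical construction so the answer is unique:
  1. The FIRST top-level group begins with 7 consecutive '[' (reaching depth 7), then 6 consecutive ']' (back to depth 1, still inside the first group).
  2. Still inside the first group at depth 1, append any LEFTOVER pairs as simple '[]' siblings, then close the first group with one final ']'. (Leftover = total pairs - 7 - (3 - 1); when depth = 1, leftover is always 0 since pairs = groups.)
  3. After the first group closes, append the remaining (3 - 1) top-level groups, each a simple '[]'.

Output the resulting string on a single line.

Answer: [[[[[[[]]]]]][][]][][]

Derivation:
Spec: pairs=11 depth=7 groups=3
Leftover pairs = 11 - 7 - (3-1) = 2
First group: deep chain of depth 7 + 2 sibling pairs
Remaining 2 groups: simple '[]' each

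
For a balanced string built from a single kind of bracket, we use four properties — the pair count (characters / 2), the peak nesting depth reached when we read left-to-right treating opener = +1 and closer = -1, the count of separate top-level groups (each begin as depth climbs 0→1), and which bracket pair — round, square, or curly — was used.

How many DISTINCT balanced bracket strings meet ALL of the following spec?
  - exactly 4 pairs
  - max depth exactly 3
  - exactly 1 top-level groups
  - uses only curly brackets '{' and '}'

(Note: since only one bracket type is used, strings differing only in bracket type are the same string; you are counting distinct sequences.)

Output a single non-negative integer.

Spec: pairs=4 depth=3 groups=1
Count(depth <= 3) = 4
Count(depth <= 2) = 1
Count(depth == 3) = 4 - 1 = 3

Answer: 3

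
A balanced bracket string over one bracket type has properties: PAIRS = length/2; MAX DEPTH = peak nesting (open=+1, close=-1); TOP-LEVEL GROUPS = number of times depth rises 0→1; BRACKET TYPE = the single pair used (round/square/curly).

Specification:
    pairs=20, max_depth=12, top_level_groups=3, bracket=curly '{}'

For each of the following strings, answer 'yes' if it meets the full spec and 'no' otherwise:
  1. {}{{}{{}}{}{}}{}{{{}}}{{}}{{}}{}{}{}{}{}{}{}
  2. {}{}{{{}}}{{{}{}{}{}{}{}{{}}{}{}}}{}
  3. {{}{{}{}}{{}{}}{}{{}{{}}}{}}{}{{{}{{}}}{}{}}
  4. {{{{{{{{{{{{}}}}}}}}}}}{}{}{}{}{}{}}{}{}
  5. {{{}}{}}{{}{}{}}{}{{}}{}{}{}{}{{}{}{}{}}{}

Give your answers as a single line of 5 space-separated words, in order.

Answer: no no no yes no

Derivation:
String 1 '{}{{}{{}}{}{}}{}{{{}}}{{}}{{}}{}{}{}{}{}{}{}': depth seq [1 0 1 2 1 2 3 2 1 2 1 2 1 0 1 0 1 2 3 2 1 0 1 2 1 0 1 2 1 0 1 0 1 0 1 0 1 0 1 0 1 0 1 0]
  -> pairs=22 depth=3 groups=13 -> no
String 2 '{}{}{{{}}}{{{}{}{}{}{}{}{{}}{}{}}}{}': depth seq [1 0 1 0 1 2 3 2 1 0 1 2 3 2 3 2 3 2 3 2 3 2 3 2 3 4 3 2 3 2 3 2 1 0 1 0]
  -> pairs=18 depth=4 groups=5 -> no
String 3 '{{}{{}{}}{{}{}}{}{{}{{}}}{}}{}{{{}{{}}}{}{}}': depth seq [1 2 1 2 3 2 3 2 1 2 3 2 3 2 1 2 1 2 3 2 3 4 3 2 1 2 1 0 1 0 1 2 3 2 3 4 3 2 1 2 1 2 1 0]
  -> pairs=22 depth=4 groups=3 -> no
String 4 '{{{{{{{{{{{{}}}}}}}}}}}{}{}{}{}{}{}}{}{}': depth seq [1 2 3 4 5 6 7 8 9 10 11 12 11 10 9 8 7 6 5 4 3 2 1 2 1 2 1 2 1 2 1 2 1 2 1 0 1 0 1 0]
  -> pairs=20 depth=12 groups=3 -> yes
String 5 '{{{}}{}}{{}{}{}}{}{{}}{}{}{}{}{{}{}{}{}}{}': depth seq [1 2 3 2 1 2 1 0 1 2 1 2 1 2 1 0 1 0 1 2 1 0 1 0 1 0 1 0 1 0 1 2 1 2 1 2 1 2 1 0 1 0]
  -> pairs=21 depth=3 groups=10 -> no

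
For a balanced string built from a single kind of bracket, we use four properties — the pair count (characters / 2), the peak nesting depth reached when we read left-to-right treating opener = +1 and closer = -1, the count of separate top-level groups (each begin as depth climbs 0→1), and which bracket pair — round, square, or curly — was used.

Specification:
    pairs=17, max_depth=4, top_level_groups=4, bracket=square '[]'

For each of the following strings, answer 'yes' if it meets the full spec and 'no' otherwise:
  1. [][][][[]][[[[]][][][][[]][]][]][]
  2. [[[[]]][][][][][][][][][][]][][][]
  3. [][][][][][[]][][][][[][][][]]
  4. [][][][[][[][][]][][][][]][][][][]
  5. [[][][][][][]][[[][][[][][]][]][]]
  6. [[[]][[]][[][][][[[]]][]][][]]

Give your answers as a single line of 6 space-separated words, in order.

Answer: no yes no no no no

Derivation:
String 1 '[][][][[]][[[[]][][][][[]][]][]][]': depth seq [1 0 1 0 1 0 1 2 1 0 1 2 3 4 3 2 3 2 3 2 3 2 3 4 3 2 3 2 1 2 1 0 1 0]
  -> pairs=17 depth=4 groups=6 -> no
String 2 '[[[[]]][][][][][][][][][][]][][][]': depth seq [1 2 3 4 3 2 1 2 1 2 1 2 1 2 1 2 1 2 1 2 1 2 1 2 1 2 1 0 1 0 1 0 1 0]
  -> pairs=17 depth=4 groups=4 -> yes
String 3 '[][][][][][[]][][][][[][][][]]': depth seq [1 0 1 0 1 0 1 0 1 0 1 2 1 0 1 0 1 0 1 0 1 2 1 2 1 2 1 2 1 0]
  -> pairs=15 depth=2 groups=10 -> no
String 4 '[][][][[][[][][]][][][][]][][][][]': depth seq [1 0 1 0 1 0 1 2 1 2 3 2 3 2 3 2 1 2 1 2 1 2 1 2 1 0 1 0 1 0 1 0 1 0]
  -> pairs=17 depth=3 groups=8 -> no
String 5 '[[][][][][][]][[[][][[][][]][]][]]': depth seq [1 2 1 2 1 2 1 2 1 2 1 2 1 0 1 2 3 2 3 2 3 4 3 4 3 4 3 2 3 2 1 2 1 0]
  -> pairs=17 depth=4 groups=2 -> no
String 6 '[[[]][[]][[][][][[[]]][]][][]]': depth seq [1 2 3 2 1 2 3 2 1 2 3 2 3 2 3 2 3 4 5 4 3 2 3 2 1 2 1 2 1 0]
  -> pairs=15 depth=5 groups=1 -> no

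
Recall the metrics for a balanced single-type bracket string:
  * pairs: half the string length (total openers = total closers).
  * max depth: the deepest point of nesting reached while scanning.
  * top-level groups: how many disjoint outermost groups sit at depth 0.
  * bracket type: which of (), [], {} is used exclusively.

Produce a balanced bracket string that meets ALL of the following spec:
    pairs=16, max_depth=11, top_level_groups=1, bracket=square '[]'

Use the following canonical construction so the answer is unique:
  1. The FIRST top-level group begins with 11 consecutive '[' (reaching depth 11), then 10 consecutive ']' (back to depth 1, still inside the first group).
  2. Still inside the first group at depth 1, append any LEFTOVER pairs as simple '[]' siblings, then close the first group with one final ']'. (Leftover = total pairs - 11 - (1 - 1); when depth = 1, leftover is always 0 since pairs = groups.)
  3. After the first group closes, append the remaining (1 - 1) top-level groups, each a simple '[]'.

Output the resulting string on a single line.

Spec: pairs=16 depth=11 groups=1
Leftover pairs = 16 - 11 - (1-1) = 5
First group: deep chain of depth 11 + 5 sibling pairs
Remaining 0 groups: simple '[]' each

Answer: [[[[[[[[[[[]]]]]]]]]][][][][][]]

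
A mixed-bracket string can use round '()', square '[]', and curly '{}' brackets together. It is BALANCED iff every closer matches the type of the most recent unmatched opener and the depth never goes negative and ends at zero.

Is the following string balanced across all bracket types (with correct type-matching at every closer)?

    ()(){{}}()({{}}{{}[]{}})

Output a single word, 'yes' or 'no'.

pos 0: push '('; stack = (
pos 1: ')' matches '('; pop; stack = (empty)
pos 2: push '('; stack = (
pos 3: ')' matches '('; pop; stack = (empty)
pos 4: push '{'; stack = {
pos 5: push '{'; stack = {{
pos 6: '}' matches '{'; pop; stack = {
pos 7: '}' matches '{'; pop; stack = (empty)
pos 8: push '('; stack = (
pos 9: ')' matches '('; pop; stack = (empty)
pos 10: push '('; stack = (
pos 11: push '{'; stack = ({
pos 12: push '{'; stack = ({{
pos 13: '}' matches '{'; pop; stack = ({
pos 14: '}' matches '{'; pop; stack = (
pos 15: push '{'; stack = ({
pos 16: push '{'; stack = ({{
pos 17: '}' matches '{'; pop; stack = ({
pos 18: push '['; stack = ({[
pos 19: ']' matches '['; pop; stack = ({
pos 20: push '{'; stack = ({{
pos 21: '}' matches '{'; pop; stack = ({
pos 22: '}' matches '{'; pop; stack = (
pos 23: ')' matches '('; pop; stack = (empty)
end: stack empty → VALID
Verdict: properly nested → yes

Answer: yes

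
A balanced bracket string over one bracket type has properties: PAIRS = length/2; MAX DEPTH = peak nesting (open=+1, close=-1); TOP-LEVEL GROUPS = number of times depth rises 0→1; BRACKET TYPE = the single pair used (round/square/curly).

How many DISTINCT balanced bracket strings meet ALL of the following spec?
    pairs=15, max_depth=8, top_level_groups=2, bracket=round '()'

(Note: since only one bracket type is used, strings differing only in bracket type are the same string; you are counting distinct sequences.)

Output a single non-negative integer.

Answer: 207090

Derivation:
Spec: pairs=15 depth=8 groups=2
Count(depth <= 8) = 2577330
Count(depth <= 7) = 2370240
Count(depth == 8) = 2577330 - 2370240 = 207090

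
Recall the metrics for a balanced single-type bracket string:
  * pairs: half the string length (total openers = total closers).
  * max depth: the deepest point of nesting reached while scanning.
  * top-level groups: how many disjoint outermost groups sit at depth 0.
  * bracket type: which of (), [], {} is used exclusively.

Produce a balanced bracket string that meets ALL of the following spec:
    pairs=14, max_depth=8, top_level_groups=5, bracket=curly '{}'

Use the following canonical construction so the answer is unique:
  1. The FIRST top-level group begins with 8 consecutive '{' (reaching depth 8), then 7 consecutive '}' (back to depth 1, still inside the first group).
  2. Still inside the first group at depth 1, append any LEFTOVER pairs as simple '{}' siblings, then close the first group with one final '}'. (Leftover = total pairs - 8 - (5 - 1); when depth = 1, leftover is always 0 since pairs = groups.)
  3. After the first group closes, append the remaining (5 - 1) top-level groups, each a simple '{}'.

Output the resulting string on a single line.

Spec: pairs=14 depth=8 groups=5
Leftover pairs = 14 - 8 - (5-1) = 2
First group: deep chain of depth 8 + 2 sibling pairs
Remaining 4 groups: simple '{}' each

Answer: {{{{{{{{}}}}}}}{}{}}{}{}{}{}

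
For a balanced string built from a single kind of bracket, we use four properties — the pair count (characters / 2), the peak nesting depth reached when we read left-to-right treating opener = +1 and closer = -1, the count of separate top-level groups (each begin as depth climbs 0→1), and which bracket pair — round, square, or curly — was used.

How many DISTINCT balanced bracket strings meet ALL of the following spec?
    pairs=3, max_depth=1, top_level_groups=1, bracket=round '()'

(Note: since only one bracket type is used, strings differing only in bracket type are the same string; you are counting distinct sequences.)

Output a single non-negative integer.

Answer: 0

Derivation:
Spec: pairs=3 depth=1 groups=1
Count(depth <= 1) = 0
Count(depth <= 0) = 0
Count(depth == 1) = 0 - 0 = 0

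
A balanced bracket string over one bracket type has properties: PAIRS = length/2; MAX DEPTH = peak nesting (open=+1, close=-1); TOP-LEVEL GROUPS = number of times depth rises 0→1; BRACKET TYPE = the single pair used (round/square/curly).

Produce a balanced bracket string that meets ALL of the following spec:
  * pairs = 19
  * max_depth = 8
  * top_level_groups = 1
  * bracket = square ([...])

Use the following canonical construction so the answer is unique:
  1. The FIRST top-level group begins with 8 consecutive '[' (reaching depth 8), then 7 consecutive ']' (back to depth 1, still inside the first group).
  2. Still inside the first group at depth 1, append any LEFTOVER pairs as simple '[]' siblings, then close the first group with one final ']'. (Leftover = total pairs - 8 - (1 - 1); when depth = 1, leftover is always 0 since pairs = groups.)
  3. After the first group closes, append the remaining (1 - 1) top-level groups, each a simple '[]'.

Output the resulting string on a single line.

Spec: pairs=19 depth=8 groups=1
Leftover pairs = 19 - 8 - (1-1) = 11
First group: deep chain of depth 8 + 11 sibling pairs
Remaining 0 groups: simple '[]' each

Answer: [[[[[[[[]]]]]]][][][][][][][][][][][]]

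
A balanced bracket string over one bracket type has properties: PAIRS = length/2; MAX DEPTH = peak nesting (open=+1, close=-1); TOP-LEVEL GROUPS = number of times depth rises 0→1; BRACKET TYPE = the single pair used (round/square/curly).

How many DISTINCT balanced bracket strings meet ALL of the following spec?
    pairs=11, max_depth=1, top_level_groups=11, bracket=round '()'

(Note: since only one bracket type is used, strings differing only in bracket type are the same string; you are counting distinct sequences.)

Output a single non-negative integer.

Answer: 1

Derivation:
Spec: pairs=11 depth=1 groups=11
Count(depth <= 1) = 1
Count(depth <= 0) = 0
Count(depth == 1) = 1 - 0 = 1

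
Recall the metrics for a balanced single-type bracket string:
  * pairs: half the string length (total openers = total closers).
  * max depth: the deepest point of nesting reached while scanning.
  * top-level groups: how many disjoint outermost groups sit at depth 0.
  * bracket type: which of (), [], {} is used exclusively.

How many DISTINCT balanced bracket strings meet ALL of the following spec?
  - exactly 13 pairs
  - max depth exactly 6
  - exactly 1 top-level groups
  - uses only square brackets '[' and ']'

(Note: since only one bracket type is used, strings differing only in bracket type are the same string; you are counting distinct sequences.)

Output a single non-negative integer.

Spec: pairs=13 depth=6 groups=1
Count(depth <= 6) = 147798
Count(depth <= 5) = 88574
Count(depth == 6) = 147798 - 88574 = 59224

Answer: 59224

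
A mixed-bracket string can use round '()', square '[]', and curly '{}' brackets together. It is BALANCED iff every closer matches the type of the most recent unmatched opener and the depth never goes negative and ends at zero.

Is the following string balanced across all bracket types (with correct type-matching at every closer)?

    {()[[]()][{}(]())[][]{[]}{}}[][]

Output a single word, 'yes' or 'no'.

Answer: no

Derivation:
pos 0: push '{'; stack = {
pos 1: push '('; stack = {(
pos 2: ')' matches '('; pop; stack = {
pos 3: push '['; stack = {[
pos 4: push '['; stack = {[[
pos 5: ']' matches '['; pop; stack = {[
pos 6: push '('; stack = {[(
pos 7: ')' matches '('; pop; stack = {[
pos 8: ']' matches '['; pop; stack = {
pos 9: push '['; stack = {[
pos 10: push '{'; stack = {[{
pos 11: '}' matches '{'; pop; stack = {[
pos 12: push '('; stack = {[(
pos 13: saw closer ']' but top of stack is '(' (expected ')') → INVALID
Verdict: type mismatch at position 13: ']' closes '(' → no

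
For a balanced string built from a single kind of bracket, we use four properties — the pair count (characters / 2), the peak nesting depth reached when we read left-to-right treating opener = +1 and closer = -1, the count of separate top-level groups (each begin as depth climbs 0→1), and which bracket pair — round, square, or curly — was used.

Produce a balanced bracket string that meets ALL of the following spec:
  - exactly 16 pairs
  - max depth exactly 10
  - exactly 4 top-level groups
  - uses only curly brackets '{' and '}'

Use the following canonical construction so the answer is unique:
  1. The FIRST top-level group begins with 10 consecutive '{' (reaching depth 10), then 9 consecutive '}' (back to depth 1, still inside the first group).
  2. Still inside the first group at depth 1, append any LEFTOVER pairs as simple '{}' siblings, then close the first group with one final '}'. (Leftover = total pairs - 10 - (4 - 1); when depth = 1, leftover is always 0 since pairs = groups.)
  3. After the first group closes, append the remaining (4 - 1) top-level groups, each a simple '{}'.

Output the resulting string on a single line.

Spec: pairs=16 depth=10 groups=4
Leftover pairs = 16 - 10 - (4-1) = 3
First group: deep chain of depth 10 + 3 sibling pairs
Remaining 3 groups: simple '{}' each

Answer: {{{{{{{{{{}}}}}}}}}{}{}{}}{}{}{}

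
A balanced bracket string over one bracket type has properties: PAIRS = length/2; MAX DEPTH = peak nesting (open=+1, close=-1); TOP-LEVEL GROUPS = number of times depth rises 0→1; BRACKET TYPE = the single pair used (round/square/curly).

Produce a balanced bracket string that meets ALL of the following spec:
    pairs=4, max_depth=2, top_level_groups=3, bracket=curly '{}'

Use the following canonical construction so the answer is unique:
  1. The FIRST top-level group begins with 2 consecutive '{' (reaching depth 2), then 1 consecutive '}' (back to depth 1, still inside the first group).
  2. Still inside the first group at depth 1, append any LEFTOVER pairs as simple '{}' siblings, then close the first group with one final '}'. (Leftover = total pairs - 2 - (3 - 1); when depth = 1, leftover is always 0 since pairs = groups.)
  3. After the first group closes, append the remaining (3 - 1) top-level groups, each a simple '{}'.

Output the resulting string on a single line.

Spec: pairs=4 depth=2 groups=3
Leftover pairs = 4 - 2 - (3-1) = 0
First group: deep chain of depth 2 + 0 sibling pairs
Remaining 2 groups: simple '{}' each

Answer: {{}}{}{}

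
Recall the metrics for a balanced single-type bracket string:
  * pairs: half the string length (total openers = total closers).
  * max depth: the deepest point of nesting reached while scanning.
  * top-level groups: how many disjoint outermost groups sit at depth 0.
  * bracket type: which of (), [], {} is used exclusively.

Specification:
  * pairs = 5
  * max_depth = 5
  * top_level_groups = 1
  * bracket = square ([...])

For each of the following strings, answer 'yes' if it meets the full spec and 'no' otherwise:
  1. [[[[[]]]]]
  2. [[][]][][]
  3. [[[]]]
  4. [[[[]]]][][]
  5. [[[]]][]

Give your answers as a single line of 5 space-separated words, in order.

String 1 '[[[[[]]]]]': depth seq [1 2 3 4 5 4 3 2 1 0]
  -> pairs=5 depth=5 groups=1 -> yes
String 2 '[[][]][][]': depth seq [1 2 1 2 1 0 1 0 1 0]
  -> pairs=5 depth=2 groups=3 -> no
String 3 '[[[]]]': depth seq [1 2 3 2 1 0]
  -> pairs=3 depth=3 groups=1 -> no
String 4 '[[[[]]]][][]': depth seq [1 2 3 4 3 2 1 0 1 0 1 0]
  -> pairs=6 depth=4 groups=3 -> no
String 5 '[[[]]][]': depth seq [1 2 3 2 1 0 1 0]
  -> pairs=4 depth=3 groups=2 -> no

Answer: yes no no no no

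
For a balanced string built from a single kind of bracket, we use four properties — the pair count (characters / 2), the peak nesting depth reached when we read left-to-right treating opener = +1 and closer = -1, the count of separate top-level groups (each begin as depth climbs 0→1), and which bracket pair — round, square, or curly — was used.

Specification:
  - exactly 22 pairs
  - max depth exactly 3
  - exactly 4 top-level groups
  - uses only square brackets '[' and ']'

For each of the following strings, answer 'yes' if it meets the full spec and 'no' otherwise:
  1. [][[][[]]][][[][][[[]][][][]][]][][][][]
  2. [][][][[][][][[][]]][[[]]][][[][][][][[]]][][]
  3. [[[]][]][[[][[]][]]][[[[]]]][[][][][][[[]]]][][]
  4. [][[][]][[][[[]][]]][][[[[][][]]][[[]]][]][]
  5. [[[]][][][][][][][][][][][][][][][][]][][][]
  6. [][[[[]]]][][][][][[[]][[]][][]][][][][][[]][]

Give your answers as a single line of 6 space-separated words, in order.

String 1 '[][[][[]]][][[][][[[]][][][]][]][][][][]': depth seq [1 0 1 2 1 2 3 2 1 0 1 0 1 2 1 2 1 2 3 4 3 2 3 2 3 2 3 2 1 2 1 0 1 0 1 0 1 0 1 0]
  -> pairs=20 depth=4 groups=8 -> no
String 2 '[][][][[][][][[][]]][[[]]][][[][][][][[]]][][]': depth seq [1 0 1 0 1 0 1 2 1 2 1 2 1 2 3 2 3 2 1 0 1 2 3 2 1 0 1 0 1 2 1 2 1 2 1 2 1 2 3 2 1 0 1 0 1 0]
  -> pairs=23 depth=3 groups=9 -> no
String 3 '[[[]][]][[[][[]][]]][[[[]]]][[][][][][[[]]]][][]': depth seq [1 2 3 2 1 2 1 0 1 2 3 2 3 4 3 2 3 2 1 0 1 2 3 4 3 2 1 0 1 2 1 2 1 2 1 2 1 2 3 4 3 2 1 0 1 0 1 0]
  -> pairs=24 depth=4 groups=6 -> no
String 4 '[][[][]][[][[[]][]]][][[[[][][]]][[[]]][]][]': depth seq [1 0 1 2 1 2 1 0 1 2 1 2 3 4 3 2 3 2 1 0 1 0 1 2 3 4 3 4 3 4 3 2 1 2 3 4 3 2 1 2 1 0 1 0]
  -> pairs=22 depth=4 groups=6 -> no
String 5 '[[[]][][][][][][][][][][][][][][][][]][][][]': depth seq [1 2 3 2 1 2 1 2 1 2 1 2 1 2 1 2 1 2 1 2 1 2 1 2 1 2 1 2 1 2 1 2 1 2 1 2 1 0 1 0 1 0 1 0]
  -> pairs=22 depth=3 groups=4 -> yes
String 6 '[][[[[]]]][][][][][[[]][[]][][]][][][][][[]][]': depth seq [1 0 1 2 3 4 3 2 1 0 1 0 1 0 1 0 1 0 1 2 3 2 1 2 3 2 1 2 1 2 1 0 1 0 1 0 1 0 1 0 1 2 1 0 1 0]
  -> pairs=23 depth=4 groups=13 -> no

Answer: no no no no yes no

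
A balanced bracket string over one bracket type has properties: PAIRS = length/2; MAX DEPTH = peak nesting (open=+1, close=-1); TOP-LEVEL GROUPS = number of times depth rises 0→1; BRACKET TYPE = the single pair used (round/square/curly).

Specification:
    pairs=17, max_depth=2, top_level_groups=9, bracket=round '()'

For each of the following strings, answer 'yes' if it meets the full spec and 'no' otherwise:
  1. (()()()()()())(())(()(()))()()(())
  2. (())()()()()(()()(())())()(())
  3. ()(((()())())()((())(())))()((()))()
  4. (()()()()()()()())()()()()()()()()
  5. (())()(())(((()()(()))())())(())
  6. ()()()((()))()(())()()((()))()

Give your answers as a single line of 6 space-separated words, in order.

Answer: no no no yes no no

Derivation:
String 1 '(()()()()()())(())(()(()))()()(())': depth seq [1 2 1 2 1 2 1 2 1 2 1 2 1 0 1 2 1 0 1 2 1 2 3 2 1 0 1 0 1 0 1 2 1 0]
  -> pairs=17 depth=3 groups=6 -> no
String 2 '(())()()()()(()()(())())()(())': depth seq [1 2 1 0 1 0 1 0 1 0 1 0 1 2 1 2 1 2 3 2 1 2 1 0 1 0 1 2 1 0]
  -> pairs=15 depth=3 groups=8 -> no
String 3 '()(((()())())()((())(())))()((()))()': depth seq [1 0 1 2 3 4 3 4 3 2 3 2 1 2 1 2 3 4 3 2 3 4 3 2 1 0 1 0 1 2 3 2 1 0 1 0]
  -> pairs=18 depth=4 groups=5 -> no
String 4 '(()()()()()()()())()()()()()()()()': depth seq [1 2 1 2 1 2 1 2 1 2 1 2 1 2 1 2 1 0 1 0 1 0 1 0 1 0 1 0 1 0 1 0 1 0]
  -> pairs=17 depth=2 groups=9 -> yes
String 5 '(())()(())(((()()(()))())())(())': depth seq [1 2 1 0 1 0 1 2 1 0 1 2 3 4 3 4 3 4 5 4 3 2 3 2 1 2 1 0 1 2 1 0]
  -> pairs=16 depth=5 groups=5 -> no
String 6 '()()()((()))()(())()()((()))()': depth seq [1 0 1 0 1 0 1 2 3 2 1 0 1 0 1 2 1 0 1 0 1 0 1 2 3 2 1 0 1 0]
  -> pairs=15 depth=3 groups=10 -> no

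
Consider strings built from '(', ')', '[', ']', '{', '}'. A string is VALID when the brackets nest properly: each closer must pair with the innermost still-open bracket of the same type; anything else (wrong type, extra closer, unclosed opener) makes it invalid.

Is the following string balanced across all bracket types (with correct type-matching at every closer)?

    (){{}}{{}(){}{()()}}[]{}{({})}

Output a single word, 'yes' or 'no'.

Answer: yes

Derivation:
pos 0: push '('; stack = (
pos 1: ')' matches '('; pop; stack = (empty)
pos 2: push '{'; stack = {
pos 3: push '{'; stack = {{
pos 4: '}' matches '{'; pop; stack = {
pos 5: '}' matches '{'; pop; stack = (empty)
pos 6: push '{'; stack = {
pos 7: push '{'; stack = {{
pos 8: '}' matches '{'; pop; stack = {
pos 9: push '('; stack = {(
pos 10: ')' matches '('; pop; stack = {
pos 11: push '{'; stack = {{
pos 12: '}' matches '{'; pop; stack = {
pos 13: push '{'; stack = {{
pos 14: push '('; stack = {{(
pos 15: ')' matches '('; pop; stack = {{
pos 16: push '('; stack = {{(
pos 17: ')' matches '('; pop; stack = {{
pos 18: '}' matches '{'; pop; stack = {
pos 19: '}' matches '{'; pop; stack = (empty)
pos 20: push '['; stack = [
pos 21: ']' matches '['; pop; stack = (empty)
pos 22: push '{'; stack = {
pos 23: '}' matches '{'; pop; stack = (empty)
pos 24: push '{'; stack = {
pos 25: push '('; stack = {(
pos 26: push '{'; stack = {({
pos 27: '}' matches '{'; pop; stack = {(
pos 28: ')' matches '('; pop; stack = {
pos 29: '}' matches '{'; pop; stack = (empty)
end: stack empty → VALID
Verdict: properly nested → yes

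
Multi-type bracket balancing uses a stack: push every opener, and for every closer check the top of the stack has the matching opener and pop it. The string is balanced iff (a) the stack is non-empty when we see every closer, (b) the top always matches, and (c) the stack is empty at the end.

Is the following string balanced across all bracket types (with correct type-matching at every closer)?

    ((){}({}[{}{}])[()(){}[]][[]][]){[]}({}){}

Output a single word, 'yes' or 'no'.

Answer: yes

Derivation:
pos 0: push '('; stack = (
pos 1: push '('; stack = ((
pos 2: ')' matches '('; pop; stack = (
pos 3: push '{'; stack = ({
pos 4: '}' matches '{'; pop; stack = (
pos 5: push '('; stack = ((
pos 6: push '{'; stack = (({
pos 7: '}' matches '{'; pop; stack = ((
pos 8: push '['; stack = (([
pos 9: push '{'; stack = (([{
pos 10: '}' matches '{'; pop; stack = (([
pos 11: push '{'; stack = (([{
pos 12: '}' matches '{'; pop; stack = (([
pos 13: ']' matches '['; pop; stack = ((
pos 14: ')' matches '('; pop; stack = (
pos 15: push '['; stack = ([
pos 16: push '('; stack = ([(
pos 17: ')' matches '('; pop; stack = ([
pos 18: push '('; stack = ([(
pos 19: ')' matches '('; pop; stack = ([
pos 20: push '{'; stack = ([{
pos 21: '}' matches '{'; pop; stack = ([
pos 22: push '['; stack = ([[
pos 23: ']' matches '['; pop; stack = ([
pos 24: ']' matches '['; pop; stack = (
pos 25: push '['; stack = ([
pos 26: push '['; stack = ([[
pos 27: ']' matches '['; pop; stack = ([
pos 28: ']' matches '['; pop; stack = (
pos 29: push '['; stack = ([
pos 30: ']' matches '['; pop; stack = (
pos 31: ')' matches '('; pop; stack = (empty)
pos 32: push '{'; stack = {
pos 33: push '['; stack = {[
pos 34: ']' matches '['; pop; stack = {
pos 35: '}' matches '{'; pop; stack = (empty)
pos 36: push '('; stack = (
pos 37: push '{'; stack = ({
pos 38: '}' matches '{'; pop; stack = (
pos 39: ')' matches '('; pop; stack = (empty)
pos 40: push '{'; stack = {
pos 41: '}' matches '{'; pop; stack = (empty)
end: stack empty → VALID
Verdict: properly nested → yes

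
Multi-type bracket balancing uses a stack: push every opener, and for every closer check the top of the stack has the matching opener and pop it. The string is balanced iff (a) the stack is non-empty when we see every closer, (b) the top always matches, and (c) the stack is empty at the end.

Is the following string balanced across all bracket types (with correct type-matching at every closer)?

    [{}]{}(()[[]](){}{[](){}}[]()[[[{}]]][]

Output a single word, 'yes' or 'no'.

Answer: no

Derivation:
pos 0: push '['; stack = [
pos 1: push '{'; stack = [{
pos 2: '}' matches '{'; pop; stack = [
pos 3: ']' matches '['; pop; stack = (empty)
pos 4: push '{'; stack = {
pos 5: '}' matches '{'; pop; stack = (empty)
pos 6: push '('; stack = (
pos 7: push '('; stack = ((
pos 8: ')' matches '('; pop; stack = (
pos 9: push '['; stack = ([
pos 10: push '['; stack = ([[
pos 11: ']' matches '['; pop; stack = ([
pos 12: ']' matches '['; pop; stack = (
pos 13: push '('; stack = ((
pos 14: ')' matches '('; pop; stack = (
pos 15: push '{'; stack = ({
pos 16: '}' matches '{'; pop; stack = (
pos 17: push '{'; stack = ({
pos 18: push '['; stack = ({[
pos 19: ']' matches '['; pop; stack = ({
pos 20: push '('; stack = ({(
pos 21: ')' matches '('; pop; stack = ({
pos 22: push '{'; stack = ({{
pos 23: '}' matches '{'; pop; stack = ({
pos 24: '}' matches '{'; pop; stack = (
pos 25: push '['; stack = ([
pos 26: ']' matches '['; pop; stack = (
pos 27: push '('; stack = ((
pos 28: ')' matches '('; pop; stack = (
pos 29: push '['; stack = ([
pos 30: push '['; stack = ([[
pos 31: push '['; stack = ([[[
pos 32: push '{'; stack = ([[[{
pos 33: '}' matches '{'; pop; stack = ([[[
pos 34: ']' matches '['; pop; stack = ([[
pos 35: ']' matches '['; pop; stack = ([
pos 36: ']' matches '['; pop; stack = (
pos 37: push '['; stack = ([
pos 38: ']' matches '['; pop; stack = (
end: stack still non-empty (() → INVALID
Verdict: unclosed openers at end: ( → no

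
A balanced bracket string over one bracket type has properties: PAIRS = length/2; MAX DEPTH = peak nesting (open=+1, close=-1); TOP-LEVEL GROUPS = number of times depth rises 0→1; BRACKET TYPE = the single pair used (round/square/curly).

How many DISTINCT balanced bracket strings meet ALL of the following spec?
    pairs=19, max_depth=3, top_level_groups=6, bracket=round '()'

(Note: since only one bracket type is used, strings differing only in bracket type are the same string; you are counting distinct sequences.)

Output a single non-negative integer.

Answer: 4287624

Derivation:
Spec: pairs=19 depth=3 groups=6
Count(depth <= 3) = 4296192
Count(depth <= 2) = 8568
Count(depth == 3) = 4296192 - 8568 = 4287624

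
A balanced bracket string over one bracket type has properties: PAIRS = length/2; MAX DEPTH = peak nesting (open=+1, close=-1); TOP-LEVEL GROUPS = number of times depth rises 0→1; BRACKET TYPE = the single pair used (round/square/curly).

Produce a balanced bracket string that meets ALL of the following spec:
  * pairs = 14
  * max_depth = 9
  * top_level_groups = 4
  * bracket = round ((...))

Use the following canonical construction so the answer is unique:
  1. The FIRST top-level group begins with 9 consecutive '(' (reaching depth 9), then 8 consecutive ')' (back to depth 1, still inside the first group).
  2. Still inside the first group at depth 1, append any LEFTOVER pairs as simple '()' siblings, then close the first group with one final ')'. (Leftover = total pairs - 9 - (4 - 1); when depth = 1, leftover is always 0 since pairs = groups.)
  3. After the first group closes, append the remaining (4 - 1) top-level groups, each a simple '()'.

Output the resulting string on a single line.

Answer: ((((((((())))))))()())()()()

Derivation:
Spec: pairs=14 depth=9 groups=4
Leftover pairs = 14 - 9 - (4-1) = 2
First group: deep chain of depth 9 + 2 sibling pairs
Remaining 3 groups: simple '()' each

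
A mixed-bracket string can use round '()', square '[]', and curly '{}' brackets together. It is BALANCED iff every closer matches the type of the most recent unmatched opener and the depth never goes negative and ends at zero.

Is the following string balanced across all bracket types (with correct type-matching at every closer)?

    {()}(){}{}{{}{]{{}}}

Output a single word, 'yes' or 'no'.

pos 0: push '{'; stack = {
pos 1: push '('; stack = {(
pos 2: ')' matches '('; pop; stack = {
pos 3: '}' matches '{'; pop; stack = (empty)
pos 4: push '('; stack = (
pos 5: ')' matches '('; pop; stack = (empty)
pos 6: push '{'; stack = {
pos 7: '}' matches '{'; pop; stack = (empty)
pos 8: push '{'; stack = {
pos 9: '}' matches '{'; pop; stack = (empty)
pos 10: push '{'; stack = {
pos 11: push '{'; stack = {{
pos 12: '}' matches '{'; pop; stack = {
pos 13: push '{'; stack = {{
pos 14: saw closer ']' but top of stack is '{' (expected '}') → INVALID
Verdict: type mismatch at position 14: ']' closes '{' → no

Answer: no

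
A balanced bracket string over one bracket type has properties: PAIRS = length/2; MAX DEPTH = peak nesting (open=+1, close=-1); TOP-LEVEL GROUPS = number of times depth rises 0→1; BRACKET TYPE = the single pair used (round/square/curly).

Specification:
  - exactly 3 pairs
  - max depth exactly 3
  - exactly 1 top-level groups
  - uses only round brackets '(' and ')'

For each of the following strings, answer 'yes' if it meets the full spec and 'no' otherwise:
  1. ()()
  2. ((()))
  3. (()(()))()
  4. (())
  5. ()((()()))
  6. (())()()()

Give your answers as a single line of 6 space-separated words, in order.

String 1 '()()': depth seq [1 0 1 0]
  -> pairs=2 depth=1 groups=2 -> no
String 2 '((()))': depth seq [1 2 3 2 1 0]
  -> pairs=3 depth=3 groups=1 -> yes
String 3 '(()(()))()': depth seq [1 2 1 2 3 2 1 0 1 0]
  -> pairs=5 depth=3 groups=2 -> no
String 4 '(())': depth seq [1 2 1 0]
  -> pairs=2 depth=2 groups=1 -> no
String 5 '()((()()))': depth seq [1 0 1 2 3 2 3 2 1 0]
  -> pairs=5 depth=3 groups=2 -> no
String 6 '(())()()()': depth seq [1 2 1 0 1 0 1 0 1 0]
  -> pairs=5 depth=2 groups=4 -> no

Answer: no yes no no no no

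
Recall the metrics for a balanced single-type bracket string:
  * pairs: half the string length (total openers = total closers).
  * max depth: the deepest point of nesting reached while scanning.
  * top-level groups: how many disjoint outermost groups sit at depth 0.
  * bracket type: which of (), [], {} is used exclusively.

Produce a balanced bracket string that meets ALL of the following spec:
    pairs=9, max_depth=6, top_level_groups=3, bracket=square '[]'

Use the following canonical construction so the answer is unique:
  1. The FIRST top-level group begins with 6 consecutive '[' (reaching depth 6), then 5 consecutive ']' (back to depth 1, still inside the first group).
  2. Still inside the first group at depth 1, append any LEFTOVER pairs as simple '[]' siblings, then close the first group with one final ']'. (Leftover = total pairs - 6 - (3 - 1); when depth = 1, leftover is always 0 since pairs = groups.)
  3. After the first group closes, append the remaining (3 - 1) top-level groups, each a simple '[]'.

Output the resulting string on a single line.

Answer: [[[[[[]]]]][]][][]

Derivation:
Spec: pairs=9 depth=6 groups=3
Leftover pairs = 9 - 6 - (3-1) = 1
First group: deep chain of depth 6 + 1 sibling pairs
Remaining 2 groups: simple '[]' each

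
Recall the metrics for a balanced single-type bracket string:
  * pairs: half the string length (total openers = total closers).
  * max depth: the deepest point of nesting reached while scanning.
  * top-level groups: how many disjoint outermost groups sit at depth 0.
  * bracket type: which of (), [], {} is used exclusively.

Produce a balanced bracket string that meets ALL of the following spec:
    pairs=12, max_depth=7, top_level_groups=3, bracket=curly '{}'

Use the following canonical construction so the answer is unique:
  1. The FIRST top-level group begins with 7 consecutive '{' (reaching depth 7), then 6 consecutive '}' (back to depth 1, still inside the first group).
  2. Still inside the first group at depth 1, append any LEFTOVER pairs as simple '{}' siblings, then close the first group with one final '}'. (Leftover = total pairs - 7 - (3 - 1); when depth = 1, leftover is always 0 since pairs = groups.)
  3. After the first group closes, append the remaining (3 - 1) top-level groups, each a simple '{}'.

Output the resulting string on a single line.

Spec: pairs=12 depth=7 groups=3
Leftover pairs = 12 - 7 - (3-1) = 3
First group: deep chain of depth 7 + 3 sibling pairs
Remaining 2 groups: simple '{}' each

Answer: {{{{{{{}}}}}}{}{}{}}{}{}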